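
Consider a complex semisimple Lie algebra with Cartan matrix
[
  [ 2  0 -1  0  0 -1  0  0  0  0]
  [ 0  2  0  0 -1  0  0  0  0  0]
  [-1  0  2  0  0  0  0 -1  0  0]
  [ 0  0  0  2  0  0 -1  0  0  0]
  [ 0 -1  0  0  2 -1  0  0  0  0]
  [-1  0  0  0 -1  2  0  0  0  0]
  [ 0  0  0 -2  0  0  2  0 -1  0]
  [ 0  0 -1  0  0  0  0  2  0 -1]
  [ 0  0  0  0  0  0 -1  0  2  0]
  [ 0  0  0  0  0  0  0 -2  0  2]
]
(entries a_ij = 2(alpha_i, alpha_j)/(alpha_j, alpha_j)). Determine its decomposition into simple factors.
The diagram associated to this matrix has two connected components: the simple roots {alpha_4, alpha_7, alpha_9} form a chain of 3 nodes with a double edge at one end; the terminal node there is the unique short simple root (B_3), and {alpha_1, alpha_2, alpha_3, alpha_5, alpha_6, alpha_8, alpha_10} form a chain of 7 nodes with a double edge at one end; the terminal node there is the unique long simple root (C_7). A semisimple Lie algebra decomposes uniquely as the direct sum of simple ideals, one per connected component of its Dynkin diagram, so g ≅ B_3 ⊕ C_7 (dimension 21 + 105 = 126).

B_3 ⊕ C_7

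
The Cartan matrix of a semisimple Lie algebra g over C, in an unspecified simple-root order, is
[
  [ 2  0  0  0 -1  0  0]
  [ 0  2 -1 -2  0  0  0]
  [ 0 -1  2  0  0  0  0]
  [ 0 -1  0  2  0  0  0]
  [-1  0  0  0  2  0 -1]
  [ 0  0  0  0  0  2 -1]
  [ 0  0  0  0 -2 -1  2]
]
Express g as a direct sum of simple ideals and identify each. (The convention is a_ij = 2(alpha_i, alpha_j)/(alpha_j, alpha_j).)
The diagram associated to this matrix has two connected components: the simple roots {alpha_2, alpha_3, alpha_4} form a chain of 3 nodes with a double edge at one end; the terminal node there is the unique short simple root (B_3), and {alpha_1, alpha_5, alpha_6, alpha_7} form a chain of 4 nodes with a double edge between the middle two (F_4). A semisimple Lie algebra decomposes uniquely as the direct sum of simple ideals, one per connected component of its Dynkin diagram, so g ≅ B_3 ⊕ F_4 (dimension 21 + 52 = 73).

B_3 + F_4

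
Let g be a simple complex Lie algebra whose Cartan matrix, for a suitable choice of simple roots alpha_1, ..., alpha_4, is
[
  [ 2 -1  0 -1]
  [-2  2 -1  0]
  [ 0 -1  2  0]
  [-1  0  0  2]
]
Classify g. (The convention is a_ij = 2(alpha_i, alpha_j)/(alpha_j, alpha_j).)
F_4

The matrix has rank 4 with 2's on the diagonal. Reading the off-diagonal entries as Dynkin edges (a single edge where a_ij = a_ji = -1; a double or triple edge where a_ij * a_ji = 2 or 3), the diagram is a chain of 4 nodes with a double edge between the middle two (F_4). One simple-root ordering that puts it in standard form is (alpha_3, alpha_2, alpha_1, alpha_4). So the algebra is type F_4.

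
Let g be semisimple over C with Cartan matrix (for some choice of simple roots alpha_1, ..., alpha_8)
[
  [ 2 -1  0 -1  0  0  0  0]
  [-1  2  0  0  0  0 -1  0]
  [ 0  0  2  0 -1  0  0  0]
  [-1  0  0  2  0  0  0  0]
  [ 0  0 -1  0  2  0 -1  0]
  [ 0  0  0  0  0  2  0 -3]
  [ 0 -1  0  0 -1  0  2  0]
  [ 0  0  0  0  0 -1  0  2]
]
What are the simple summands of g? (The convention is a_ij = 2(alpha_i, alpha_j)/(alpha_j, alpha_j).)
type A_6 + type G_2

The diagram associated to this matrix has two connected components: the simple roots {alpha_1, alpha_2, alpha_3, alpha_4, alpha_5, alpha_7} form a chain of 6 nodes with single edges (A_6), and {alpha_6, alpha_8} form two nodes joined by a triple edge (G_2). A semisimple Lie algebra decomposes uniquely as the direct sum of simple ideals, one per connected component of its Dynkin diagram, so g ≅ A_6 ⊕ G_2 (dimension 48 + 14 = 62).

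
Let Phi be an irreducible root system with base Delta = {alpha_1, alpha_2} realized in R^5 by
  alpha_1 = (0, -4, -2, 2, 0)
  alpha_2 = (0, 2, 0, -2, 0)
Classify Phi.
G2

Compute the Cartan integers a_ij = 2(alpha_i, alpha_j)/(alpha_j, alpha_j); the resulting 2x2 Cartan matrix is
[[2, -3], [-1, 2]].
The roots have two lengths (squared-length ratio 3:1); the short ones are alpha_{2}. The associated Dynkin diagram is two nodes joined by a triple edge (G_2), so the type is G_2.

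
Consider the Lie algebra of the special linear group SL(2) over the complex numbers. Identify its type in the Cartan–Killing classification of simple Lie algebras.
A_1

This is sl(2), which has dimension 2^2 - 1 = 3 and rank 2 - 1 = 1 (a Cartan subalgebra is the diagonal traceless matrices). In the classification of classical Lie algebras, the special linear algebra sl(n+1) has type A_n; here n = 1, so the Dynkin diagram is a chain of 1 nodes with single edges (A_1). Hence the type is A_1.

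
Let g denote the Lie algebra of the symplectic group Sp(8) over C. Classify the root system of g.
C_4

This is sp(8), which has dimension 8(8+1)/2 = 36 and rank 8/2 = 4. In the classification of classical Lie algebras, the symplectic algebra sp(2n) has type C_n; here n = 4, so the Dynkin diagram is a chain of 4 nodes with a double edge at one end; the terminal node there is the unique long simple root (C_4). Hence the type is C_4.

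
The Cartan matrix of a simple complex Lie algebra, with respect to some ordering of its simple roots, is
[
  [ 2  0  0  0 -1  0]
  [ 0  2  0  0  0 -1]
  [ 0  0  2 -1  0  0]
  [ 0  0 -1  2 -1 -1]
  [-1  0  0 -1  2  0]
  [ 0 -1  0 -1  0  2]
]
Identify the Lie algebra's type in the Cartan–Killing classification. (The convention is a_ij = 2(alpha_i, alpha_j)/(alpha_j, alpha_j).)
The matrix has rank 6 with 2's on the diagonal. Reading the off-diagonal entries as Dynkin edges (a single edge where a_ij = a_ji = -1; a double or triple edge where a_ij * a_ji = 2 or 3), the diagram is a chain of 5 nodes with one extra node attached to the third node from one end (E_6). One simple-root ordering that puts it in standard form is (alpha_1, alpha_3, alpha_5, alpha_4, alpha_6, alpha_2). So the algebra is type E_6.

E_6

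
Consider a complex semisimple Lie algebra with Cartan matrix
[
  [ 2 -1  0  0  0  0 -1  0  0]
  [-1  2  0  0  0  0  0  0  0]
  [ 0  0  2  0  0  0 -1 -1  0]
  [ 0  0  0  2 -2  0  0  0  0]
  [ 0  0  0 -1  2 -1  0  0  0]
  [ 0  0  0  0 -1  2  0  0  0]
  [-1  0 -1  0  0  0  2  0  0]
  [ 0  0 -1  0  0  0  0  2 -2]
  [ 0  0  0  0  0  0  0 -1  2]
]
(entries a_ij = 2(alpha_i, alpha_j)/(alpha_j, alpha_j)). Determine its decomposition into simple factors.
B_6 + C_3

The diagram associated to this matrix has two connected components: the simple roots {alpha_1, alpha_2, alpha_3, alpha_7, alpha_8, alpha_9} form a chain of 6 nodes with a double edge at one end; the terminal node there is the unique short simple root (B_6), and {alpha_4, alpha_5, alpha_6} form a chain of 3 nodes with a double edge at one end; the terminal node there is the unique long simple root (C_3). A semisimple Lie algebra decomposes uniquely as the direct sum of simple ideals, one per connected component of its Dynkin diagram, so g ≅ B_6 ⊕ C_3 (dimension 78 + 21 = 99).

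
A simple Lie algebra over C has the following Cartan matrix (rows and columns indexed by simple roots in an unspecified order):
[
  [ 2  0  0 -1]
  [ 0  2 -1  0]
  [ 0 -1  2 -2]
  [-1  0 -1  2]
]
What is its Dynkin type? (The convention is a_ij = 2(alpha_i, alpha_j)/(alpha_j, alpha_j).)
F4

The matrix has rank 4 with 2's on the diagonal. Reading the off-diagonal entries as Dynkin edges (a single edge where a_ij = a_ji = -1; a double or triple edge where a_ij * a_ji = 2 or 3), the diagram is a chain of 4 nodes with a double edge between the middle two (F_4). One simple-root ordering that puts it in standard form is (alpha_2, alpha_3, alpha_4, alpha_1). So the algebra is type F_4.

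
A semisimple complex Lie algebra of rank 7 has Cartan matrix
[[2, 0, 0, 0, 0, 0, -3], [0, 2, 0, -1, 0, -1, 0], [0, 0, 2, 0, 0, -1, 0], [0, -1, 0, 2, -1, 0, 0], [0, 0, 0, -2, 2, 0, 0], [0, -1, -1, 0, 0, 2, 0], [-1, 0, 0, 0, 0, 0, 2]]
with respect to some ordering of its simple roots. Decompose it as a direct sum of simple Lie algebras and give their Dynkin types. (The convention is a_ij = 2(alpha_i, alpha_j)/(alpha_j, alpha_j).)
The diagram associated to this matrix has two connected components: the simple roots {alpha_2, alpha_3, alpha_4, alpha_5, alpha_6} form a chain of 5 nodes with a double edge at one end; the terminal node there is the unique long simple root (C_5), and {alpha_1, alpha_7} form two nodes joined by a triple edge (G_2). A semisimple Lie algebra decomposes uniquely as the direct sum of simple ideals, one per connected component of its Dynkin diagram, so g ≅ C_5 ⊕ G_2 (dimension 55 + 14 = 69).

C_5 (sp(10)) + G_2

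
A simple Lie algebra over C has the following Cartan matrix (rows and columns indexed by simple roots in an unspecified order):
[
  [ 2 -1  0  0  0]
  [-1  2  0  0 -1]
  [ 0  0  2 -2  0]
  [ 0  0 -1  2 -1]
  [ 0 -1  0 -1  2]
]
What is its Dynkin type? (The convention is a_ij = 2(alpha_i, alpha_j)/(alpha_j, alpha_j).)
C5

The matrix has rank 5 with 2's on the diagonal. Reading the off-diagonal entries as Dynkin edges (a single edge where a_ij = a_ji = -1; a double or triple edge where a_ij * a_ji = 2 or 3), the diagram is a chain of 5 nodes with a double edge at one end; the terminal node there is the unique long simple root (C_5). One simple-root ordering that puts it in standard form is (alpha_1, alpha_2, alpha_5, alpha_4, alpha_3). So the algebra is type C_5, i.e. sp(10).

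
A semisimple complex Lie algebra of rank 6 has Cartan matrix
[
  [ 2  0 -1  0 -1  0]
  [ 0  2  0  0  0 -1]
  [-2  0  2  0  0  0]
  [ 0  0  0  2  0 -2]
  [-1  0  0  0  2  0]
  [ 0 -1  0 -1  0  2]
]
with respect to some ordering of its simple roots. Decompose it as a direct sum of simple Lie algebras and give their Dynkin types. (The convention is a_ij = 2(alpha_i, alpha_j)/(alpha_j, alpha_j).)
C_3 (sp(6)) ⊕ C_3 (sp(6))

The diagram associated to this matrix has two connected components: the simple roots {alpha_2, alpha_4, alpha_6} form a chain of 3 nodes with a double edge at one end; the terminal node there is the unique long simple root (C_3), and {alpha_1, alpha_3, alpha_5} form a chain of 3 nodes with a double edge at one end; the terminal node there is the unique long simple root (C_3). A semisimple Lie algebra decomposes uniquely as the direct sum of simple ideals, one per connected component of its Dynkin diagram, so g ≅ C_3 ⊕ C_3 (dimension 21 + 21 = 42).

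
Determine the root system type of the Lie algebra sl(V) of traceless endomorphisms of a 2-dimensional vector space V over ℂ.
A1

This is sl(2), which has dimension 2^2 - 1 = 3 and rank 2 - 1 = 1 (a Cartan subalgebra is the diagonal traceless matrices). In the classification of classical Lie algebras, the special linear algebra sl(n+1) has type A_n; here n = 1, so the Dynkin diagram is a chain of 1 nodes with single edges (A_1). Hence the type is A_1.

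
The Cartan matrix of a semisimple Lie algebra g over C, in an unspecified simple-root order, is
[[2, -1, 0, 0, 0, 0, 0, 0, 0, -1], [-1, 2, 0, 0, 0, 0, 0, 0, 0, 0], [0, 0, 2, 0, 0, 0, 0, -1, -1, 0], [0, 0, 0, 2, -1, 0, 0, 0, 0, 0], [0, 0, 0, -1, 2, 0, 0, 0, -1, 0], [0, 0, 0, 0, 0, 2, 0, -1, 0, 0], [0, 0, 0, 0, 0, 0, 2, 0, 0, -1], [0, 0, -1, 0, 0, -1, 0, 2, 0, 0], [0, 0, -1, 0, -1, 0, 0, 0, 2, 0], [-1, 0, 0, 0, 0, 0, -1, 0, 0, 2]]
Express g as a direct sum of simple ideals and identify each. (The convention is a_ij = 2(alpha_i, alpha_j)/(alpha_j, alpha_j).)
A_4 (sl(5)) ⊕ A_6 (sl(7))

The diagram associated to this matrix has two connected components: the simple roots {alpha_1, alpha_2, alpha_7, alpha_10} form a chain of 4 nodes with single edges (A_4), and {alpha_3, alpha_4, alpha_5, alpha_6, alpha_8, alpha_9} form a chain of 6 nodes with single edges (A_6). A semisimple Lie algebra decomposes uniquely as the direct sum of simple ideals, one per connected component of its Dynkin diagram, so g ≅ A_4 ⊕ A_6 (dimension 24 + 48 = 72).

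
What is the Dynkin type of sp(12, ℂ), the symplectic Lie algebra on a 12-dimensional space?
This is sp(12), which has dimension 12(12+1)/2 = 78 and rank 12/2 = 6. In the classification of classical Lie algebras, the symplectic algebra sp(2n) has type C_n; here n = 6, so the Dynkin diagram is a chain of 6 nodes with a double edge at one end; the terminal node there is the unique long simple root (C_6). Hence the type is C_6.

C6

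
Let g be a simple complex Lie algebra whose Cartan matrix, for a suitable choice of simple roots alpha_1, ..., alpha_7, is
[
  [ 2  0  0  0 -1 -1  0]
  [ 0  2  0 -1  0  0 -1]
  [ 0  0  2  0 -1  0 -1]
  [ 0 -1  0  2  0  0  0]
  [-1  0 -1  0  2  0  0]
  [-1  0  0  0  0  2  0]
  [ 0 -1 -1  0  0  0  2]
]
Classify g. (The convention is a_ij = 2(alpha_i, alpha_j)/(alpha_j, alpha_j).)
The matrix has rank 7 with 2's on the diagonal. Reading the off-diagonal entries as Dynkin edges (a single edge where a_ij = a_ji = -1; a double or triple edge where a_ij * a_ji = 2 or 3), the diagram is a chain of 7 nodes with single edges (A_7). One simple-root ordering that puts it in standard form is (alpha_6, alpha_1, alpha_5, alpha_3, alpha_7, alpha_2, alpha_4). So the algebra is type A_7, i.e. sl(8).

A7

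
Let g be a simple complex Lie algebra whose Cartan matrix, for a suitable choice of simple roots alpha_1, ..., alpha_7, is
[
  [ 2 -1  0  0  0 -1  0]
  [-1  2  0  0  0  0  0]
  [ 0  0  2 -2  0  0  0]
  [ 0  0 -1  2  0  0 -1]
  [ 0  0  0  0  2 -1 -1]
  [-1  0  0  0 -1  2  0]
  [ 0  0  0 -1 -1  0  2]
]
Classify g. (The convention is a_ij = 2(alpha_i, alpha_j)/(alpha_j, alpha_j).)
C_7 (sp(14))

The matrix has rank 7 with 2's on the diagonal. Reading the off-diagonal entries as Dynkin edges (a single edge where a_ij = a_ji = -1; a double or triple edge where a_ij * a_ji = 2 or 3), the diagram is a chain of 7 nodes with a double edge at one end; the terminal node there is the unique long simple root (C_7). One simple-root ordering that puts it in standard form is (alpha_2, alpha_1, alpha_6, alpha_5, alpha_7, alpha_4, alpha_3). So the algebra is type C_7, i.e. sp(14).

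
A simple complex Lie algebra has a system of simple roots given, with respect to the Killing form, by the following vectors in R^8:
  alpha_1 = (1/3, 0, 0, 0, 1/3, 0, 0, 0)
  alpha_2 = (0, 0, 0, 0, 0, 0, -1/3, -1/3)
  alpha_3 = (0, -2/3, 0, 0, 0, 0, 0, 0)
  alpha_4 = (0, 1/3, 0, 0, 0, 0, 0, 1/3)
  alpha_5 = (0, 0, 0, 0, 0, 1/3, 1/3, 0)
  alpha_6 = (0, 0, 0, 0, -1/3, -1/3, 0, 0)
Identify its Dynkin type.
C_6 (sp(12))

Compute the Cartan integers a_ij = 2(alpha_i, alpha_j)/(alpha_j, alpha_j); the resulting 6x6 Cartan matrix is
[[2, 0, 0, 0, 0, -1], [0, 2, 0, -1, -1, 0], [0, 0, 2, -2, 0, 0], [0, -1, -1, 2, 0, 0], [0, -1, 0, 0, 2, -1], [-1, 0, 0, 0, -1, 2]].
The roots have two lengths (squared-length ratio 2:1); the short ones are alpha_{1,2,4,5,6}. The associated Dynkin diagram is a chain of 6 nodes with a double edge at one end; the terminal node there is the unique long simple root (C_6), so the type is C_6 (the algebra sp(12)).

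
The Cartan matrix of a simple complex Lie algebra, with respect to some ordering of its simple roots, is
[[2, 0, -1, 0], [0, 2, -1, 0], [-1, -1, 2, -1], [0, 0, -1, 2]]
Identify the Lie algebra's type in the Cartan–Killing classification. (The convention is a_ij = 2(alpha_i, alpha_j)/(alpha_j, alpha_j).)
D4

The matrix has rank 4 with 2's on the diagonal. Reading the off-diagonal entries as Dynkin edges (a single edge where a_ij = a_ji = -1; a double or triple edge where a_ij * a_ji = 2 or 3), the diagram is a chain of 2 nodes with a fork of two nodes at one end (D_4). One simple-root ordering that puts it in standard form is (alpha_4, alpha_3, alpha_1, alpha_2). So the algebra is type D_4, i.e. so(8).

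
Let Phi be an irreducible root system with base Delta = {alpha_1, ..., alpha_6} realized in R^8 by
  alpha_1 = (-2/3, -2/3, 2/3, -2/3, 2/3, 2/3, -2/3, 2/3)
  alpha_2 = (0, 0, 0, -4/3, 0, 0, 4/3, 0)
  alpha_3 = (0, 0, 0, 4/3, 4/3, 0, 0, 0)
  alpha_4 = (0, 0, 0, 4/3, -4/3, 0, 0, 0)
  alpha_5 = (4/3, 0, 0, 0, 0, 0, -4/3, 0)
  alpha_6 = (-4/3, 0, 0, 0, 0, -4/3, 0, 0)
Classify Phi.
E6

Compute the Cartan integers a_ij = 2(alpha_i, alpha_j)/(alpha_j, alpha_j); the resulting 6x6 Cartan matrix is
[[2, 0, 0, -1, 0, 0], [0, 2, -1, -1, -1, 0], [0, -1, 2, 0, 0, 0], [-1, -1, 0, 2, 0, 0], [0, -1, 0, 0, 2, -1], [0, 0, 0, 0, -1, 2]].
All simple roots have the same length, so the diagram is simply laced. The associated Dynkin diagram is a chain of 5 nodes with one extra node attached to the third node from one end (E_6), so the type is E_6.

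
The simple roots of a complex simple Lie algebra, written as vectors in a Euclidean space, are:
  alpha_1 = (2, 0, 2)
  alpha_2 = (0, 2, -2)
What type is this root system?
A2

Compute the Cartan integers a_ij = 2(alpha_i, alpha_j)/(alpha_j, alpha_j); the resulting 2x2 Cartan matrix is
[[2, -1], [-1, 2]].
All simple roots have the same length, so the diagram is simply laced. The associated Dynkin diagram is a chain of 2 nodes with single edges (A_2), so the type is A_2 (the algebra sl(3)).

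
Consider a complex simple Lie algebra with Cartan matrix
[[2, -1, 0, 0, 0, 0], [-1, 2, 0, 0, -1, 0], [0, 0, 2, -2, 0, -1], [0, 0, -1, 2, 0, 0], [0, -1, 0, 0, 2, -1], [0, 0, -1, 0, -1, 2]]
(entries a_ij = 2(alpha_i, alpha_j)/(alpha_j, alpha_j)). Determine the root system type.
B_6

The matrix has rank 6 with 2's on the diagonal. Reading the off-diagonal entries as Dynkin edges (a single edge where a_ij = a_ji = -1; a double or triple edge where a_ij * a_ji = 2 or 3), the diagram is a chain of 6 nodes with a double edge at one end; the terminal node there is the unique short simple root (B_6). One simple-root ordering that puts it in standard form is (alpha_1, alpha_2, alpha_5, alpha_6, alpha_3, alpha_4). So the algebra is type B_6, i.e. so(13).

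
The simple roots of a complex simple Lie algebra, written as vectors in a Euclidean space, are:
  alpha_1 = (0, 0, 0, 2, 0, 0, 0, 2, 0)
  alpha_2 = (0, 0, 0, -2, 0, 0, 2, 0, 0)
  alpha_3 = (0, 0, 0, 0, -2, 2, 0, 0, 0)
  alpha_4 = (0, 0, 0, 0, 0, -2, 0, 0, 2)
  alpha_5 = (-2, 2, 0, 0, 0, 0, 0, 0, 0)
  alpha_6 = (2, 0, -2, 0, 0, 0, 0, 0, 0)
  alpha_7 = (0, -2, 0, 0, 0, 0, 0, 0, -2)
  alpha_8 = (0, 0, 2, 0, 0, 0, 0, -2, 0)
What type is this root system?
Compute the Cartan integers a_ij = 2(alpha_i, alpha_j)/(alpha_j, alpha_j); the resulting 8x8 Cartan matrix is
[[2, -1, 0, 0, 0, 0, 0, -1], [-1, 2, 0, 0, 0, 0, 0, 0], [0, 0, 2, -1, 0, 0, 0, 0], [0, 0, -1, 2, 0, 0, -1, 0], [0, 0, 0, 0, 2, -1, -1, 0], [0, 0, 0, 0, -1, 2, 0, -1], [0, 0, 0, -1, -1, 0, 2, 0], [-1, 0, 0, 0, 0, -1, 0, 2]].
All simple roots have the same length, so the diagram is simply laced. The associated Dynkin diagram is a chain of 8 nodes with single edges (A_8), so the type is A_8 (the algebra sl(9)).

type A_8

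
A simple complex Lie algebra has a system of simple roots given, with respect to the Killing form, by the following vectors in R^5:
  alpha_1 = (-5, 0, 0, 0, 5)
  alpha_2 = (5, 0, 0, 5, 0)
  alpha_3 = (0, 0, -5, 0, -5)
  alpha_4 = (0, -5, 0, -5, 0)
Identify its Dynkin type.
A_4

Compute the Cartan integers a_ij = 2(alpha_i, alpha_j)/(alpha_j, alpha_j); the resulting 4x4 Cartan matrix is
[[2, -1, -1, 0], [-1, 2, 0, -1], [-1, 0, 2, 0], [0, -1, 0, 2]].
All simple roots have the same length, so the diagram is simply laced. The associated Dynkin diagram is a chain of 4 nodes with single edges (A_4), so the type is A_4 (the algebra sl(5)).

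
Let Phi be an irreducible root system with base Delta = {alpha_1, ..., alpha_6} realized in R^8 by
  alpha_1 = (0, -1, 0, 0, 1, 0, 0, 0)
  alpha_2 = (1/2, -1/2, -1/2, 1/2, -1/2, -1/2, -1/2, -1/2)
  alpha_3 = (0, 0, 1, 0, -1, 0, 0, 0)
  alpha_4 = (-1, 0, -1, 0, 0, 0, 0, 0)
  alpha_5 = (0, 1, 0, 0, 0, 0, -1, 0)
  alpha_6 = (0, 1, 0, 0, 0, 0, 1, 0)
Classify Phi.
type E_6

Compute the Cartan integers a_ij = 2(alpha_i, alpha_j)/(alpha_j, alpha_j); the resulting 6x6 Cartan matrix is
[[2, 0, -1, 0, -1, -1], [0, 2, 0, 0, 0, -1], [-1, 0, 2, -1, 0, 0], [0, 0, -1, 2, 0, 0], [-1, 0, 0, 0, 2, 0], [-1, -1, 0, 0, 0, 2]].
All simple roots have the same length, so the diagram is simply laced. The associated Dynkin diagram is a chain of 5 nodes with one extra node attached to the third node from one end (E_6), so the type is E_6.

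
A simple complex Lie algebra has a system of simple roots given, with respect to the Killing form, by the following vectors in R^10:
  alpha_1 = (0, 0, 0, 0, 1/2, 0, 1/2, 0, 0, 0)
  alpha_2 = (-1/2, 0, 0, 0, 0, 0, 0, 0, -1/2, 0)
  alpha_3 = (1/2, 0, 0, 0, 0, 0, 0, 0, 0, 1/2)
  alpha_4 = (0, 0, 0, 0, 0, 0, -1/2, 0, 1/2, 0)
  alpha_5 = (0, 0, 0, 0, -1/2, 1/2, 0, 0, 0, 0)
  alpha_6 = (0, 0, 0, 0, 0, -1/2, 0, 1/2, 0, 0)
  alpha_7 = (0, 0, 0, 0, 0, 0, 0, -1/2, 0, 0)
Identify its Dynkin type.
Compute the Cartan integers a_ij = 2(alpha_i, alpha_j)/(alpha_j, alpha_j); the resulting 7x7 Cartan matrix is
[[2, 0, 0, -1, -1, 0, 0], [0, 2, -1, -1, 0, 0, 0], [0, -1, 2, 0, 0, 0, 0], [-1, -1, 0, 2, 0, 0, 0], [-1, 0, 0, 0, 2, -1, 0], [0, 0, 0, 0, -1, 2, -2], [0, 0, 0, 0, 0, -1, 2]].
The roots have two lengths (squared-length ratio 2:1); the short ones are alpha_{7}. The associated Dynkin diagram is a chain of 7 nodes with a double edge at one end; the terminal node there is the unique short simple root (B_7), so the type is B_7 (the algebra so(15)).

B7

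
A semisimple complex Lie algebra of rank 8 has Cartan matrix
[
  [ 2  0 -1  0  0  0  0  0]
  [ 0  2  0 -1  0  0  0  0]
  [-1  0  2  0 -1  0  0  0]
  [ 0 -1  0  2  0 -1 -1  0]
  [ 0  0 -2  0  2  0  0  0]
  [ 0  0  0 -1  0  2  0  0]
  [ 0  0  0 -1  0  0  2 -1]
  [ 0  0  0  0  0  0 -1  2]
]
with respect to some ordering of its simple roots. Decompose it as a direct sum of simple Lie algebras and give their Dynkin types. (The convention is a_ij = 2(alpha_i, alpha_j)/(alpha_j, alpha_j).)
C_3 (sp(6)) ⊕ D_5 (so(10))

The diagram associated to this matrix has two connected components: the simple roots {alpha_1, alpha_3, alpha_5} form a chain of 3 nodes with a double edge at one end; the terminal node there is the unique long simple root (C_3), and {alpha_2, alpha_4, alpha_6, alpha_7, alpha_8} form a chain of 3 nodes with a fork of two nodes at one end (D_5). A semisimple Lie algebra decomposes uniquely as the direct sum of simple ideals, one per connected component of its Dynkin diagram, so g ≅ C_3 ⊕ D_5 (dimension 21 + 45 = 66).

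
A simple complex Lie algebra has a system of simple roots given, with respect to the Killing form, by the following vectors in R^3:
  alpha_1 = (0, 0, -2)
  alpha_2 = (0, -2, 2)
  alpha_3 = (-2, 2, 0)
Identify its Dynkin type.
Compute the Cartan integers a_ij = 2(alpha_i, alpha_j)/(alpha_j, alpha_j); the resulting 3x3 Cartan matrix is
[[2, -1, 0], [-2, 2, -1], [0, -1, 2]].
The roots have two lengths (squared-length ratio 2:1); the short ones are alpha_{1}. The associated Dynkin diagram is a chain of 3 nodes with a double edge at one end; the terminal node there is the unique short simple root (B_3), so the type is B_3 (the algebra so(7)).

type B_3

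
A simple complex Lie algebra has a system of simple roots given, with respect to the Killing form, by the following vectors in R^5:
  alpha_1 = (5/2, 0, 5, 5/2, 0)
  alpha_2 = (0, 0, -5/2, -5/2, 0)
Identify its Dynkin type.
G_2

Compute the Cartan integers a_ij = 2(alpha_i, alpha_j)/(alpha_j, alpha_j); the resulting 2x2 Cartan matrix is
[[2, -3], [-1, 2]].
The roots have two lengths (squared-length ratio 3:1); the short ones are alpha_{2}. The associated Dynkin diagram is two nodes joined by a triple edge (G_2), so the type is G_2.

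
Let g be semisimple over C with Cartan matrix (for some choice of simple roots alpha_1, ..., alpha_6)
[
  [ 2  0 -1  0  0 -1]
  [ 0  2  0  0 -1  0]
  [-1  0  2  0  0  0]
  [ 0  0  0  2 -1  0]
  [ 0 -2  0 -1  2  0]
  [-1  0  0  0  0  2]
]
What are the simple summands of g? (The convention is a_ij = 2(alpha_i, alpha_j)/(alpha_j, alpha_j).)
A_3 (sl(4)) ⊕ B_3 (so(7))

The diagram associated to this matrix has two connected components: the simple roots {alpha_1, alpha_3, alpha_6} form a chain of 3 nodes with single edges (A_3), and {alpha_2, alpha_4, alpha_5} form a chain of 3 nodes with a double edge at one end; the terminal node there is the unique short simple root (B_3). A semisimple Lie algebra decomposes uniquely as the direct sum of simple ideals, one per connected component of its Dynkin diagram, so g ≅ A_3 ⊕ B_3 (dimension 15 + 21 = 36).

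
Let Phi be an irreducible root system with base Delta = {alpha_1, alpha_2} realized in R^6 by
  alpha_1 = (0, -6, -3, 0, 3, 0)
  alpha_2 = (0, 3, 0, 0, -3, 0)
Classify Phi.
Compute the Cartan integers a_ij = 2(alpha_i, alpha_j)/(alpha_j, alpha_j); the resulting 2x2 Cartan matrix is
[[2, -3], [-1, 2]].
The roots have two lengths (squared-length ratio 3:1); the short ones are alpha_{2}. The associated Dynkin diagram is two nodes joined by a triple edge (G_2), so the type is G_2.

type G_2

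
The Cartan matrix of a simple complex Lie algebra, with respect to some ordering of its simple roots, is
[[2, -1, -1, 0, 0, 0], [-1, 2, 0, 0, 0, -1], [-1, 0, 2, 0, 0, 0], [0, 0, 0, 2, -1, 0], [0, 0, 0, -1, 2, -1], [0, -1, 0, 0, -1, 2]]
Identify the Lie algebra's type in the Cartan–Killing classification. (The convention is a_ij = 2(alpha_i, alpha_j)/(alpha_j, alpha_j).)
A_6

The matrix has rank 6 with 2's on the diagonal. Reading the off-diagonal entries as Dynkin edges (a single edge where a_ij = a_ji = -1; a double or triple edge where a_ij * a_ji = 2 or 3), the diagram is a chain of 6 nodes with single edges (A_6). One simple-root ordering that puts it in standard form is (alpha_3, alpha_1, alpha_2, alpha_6, alpha_5, alpha_4). So the algebra is type A_6, i.e. sl(7).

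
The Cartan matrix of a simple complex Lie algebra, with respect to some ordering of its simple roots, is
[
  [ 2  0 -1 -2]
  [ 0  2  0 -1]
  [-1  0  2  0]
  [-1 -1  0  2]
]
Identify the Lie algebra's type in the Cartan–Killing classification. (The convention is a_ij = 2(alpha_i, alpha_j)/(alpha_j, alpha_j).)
type F_4

The matrix has rank 4 with 2's on the diagonal. Reading the off-diagonal entries as Dynkin edges (a single edge where a_ij = a_ji = -1; a double or triple edge where a_ij * a_ji = 2 or 3), the diagram is a chain of 4 nodes with a double edge between the middle two (F_4). One simple-root ordering that puts it in standard form is (alpha_3, alpha_1, alpha_4, alpha_2). So the algebra is type F_4.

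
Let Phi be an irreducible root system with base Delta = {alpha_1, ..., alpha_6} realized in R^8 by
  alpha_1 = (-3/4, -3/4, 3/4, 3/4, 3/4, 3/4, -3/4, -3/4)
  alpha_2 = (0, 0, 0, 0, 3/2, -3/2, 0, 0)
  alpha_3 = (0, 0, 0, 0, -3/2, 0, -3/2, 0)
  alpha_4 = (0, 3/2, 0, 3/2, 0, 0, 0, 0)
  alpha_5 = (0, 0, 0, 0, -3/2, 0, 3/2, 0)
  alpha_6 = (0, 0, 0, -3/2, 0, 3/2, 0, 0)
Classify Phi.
Compute the Cartan integers a_ij = 2(alpha_i, alpha_j)/(alpha_j, alpha_j); the resulting 6x6 Cartan matrix is
[[2, 0, 0, 0, -1, 0], [0, 2, -1, 0, -1, -1], [0, -1, 2, 0, 0, 0], [0, 0, 0, 2, 0, -1], [-1, -1, 0, 0, 2, 0], [0, -1, 0, -1, 0, 2]].
All simple roots have the same length, so the diagram is simply laced. The associated Dynkin diagram is a chain of 5 nodes with one extra node attached to the third node from one end (E_6), so the type is E_6.

E6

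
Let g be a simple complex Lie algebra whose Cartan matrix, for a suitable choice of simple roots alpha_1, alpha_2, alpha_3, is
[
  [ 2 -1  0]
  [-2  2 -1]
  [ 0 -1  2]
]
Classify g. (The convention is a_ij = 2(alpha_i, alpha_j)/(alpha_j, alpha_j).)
B_3

The matrix has rank 3 with 2's on the diagonal. Reading the off-diagonal entries as Dynkin edges (a single edge where a_ij = a_ji = -1; a double or triple edge where a_ij * a_ji = 2 or 3), the diagram is a chain of 3 nodes with a double edge at one end; the terminal node there is the unique short simple root (B_3). One simple-root ordering that puts it in standard form is (alpha_3, alpha_2, alpha_1). So the algebra is type B_3, i.e. so(7).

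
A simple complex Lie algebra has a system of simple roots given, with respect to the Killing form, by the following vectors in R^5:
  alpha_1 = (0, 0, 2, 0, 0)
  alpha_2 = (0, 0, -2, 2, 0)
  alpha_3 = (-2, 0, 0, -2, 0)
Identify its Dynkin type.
Compute the Cartan integers a_ij = 2(alpha_i, alpha_j)/(alpha_j, alpha_j); the resulting 3x3 Cartan matrix is
[[2, -1, 0], [-2, 2, -1], [0, -1, 2]].
The roots have two lengths (squared-length ratio 2:1); the short ones are alpha_{1}. The associated Dynkin diagram is a chain of 3 nodes with a double edge at one end; the terminal node there is the unique short simple root (B_3), so the type is B_3 (the algebra so(7)).

B_3 (so(7))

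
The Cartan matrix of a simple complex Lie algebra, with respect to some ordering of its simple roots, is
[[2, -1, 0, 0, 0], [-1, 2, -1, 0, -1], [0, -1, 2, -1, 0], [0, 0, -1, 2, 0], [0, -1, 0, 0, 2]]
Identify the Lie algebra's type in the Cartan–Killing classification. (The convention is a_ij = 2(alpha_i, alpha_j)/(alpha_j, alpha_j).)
D5

The matrix has rank 5 with 2's on the diagonal. Reading the off-diagonal entries as Dynkin edges (a single edge where a_ij = a_ji = -1; a double or triple edge where a_ij * a_ji = 2 or 3), the diagram is a chain of 3 nodes with a fork of two nodes at one end (D_5). One simple-root ordering that puts it in standard form is (alpha_4, alpha_3, alpha_2, alpha_5, alpha_1). So the algebra is type D_5, i.e. so(10).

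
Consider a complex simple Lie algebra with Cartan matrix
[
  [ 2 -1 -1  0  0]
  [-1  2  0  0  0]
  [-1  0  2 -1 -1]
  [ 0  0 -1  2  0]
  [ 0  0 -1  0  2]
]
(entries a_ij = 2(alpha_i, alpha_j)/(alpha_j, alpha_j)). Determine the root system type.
D_5 (so(10))

The matrix has rank 5 with 2's on the diagonal. Reading the off-diagonal entries as Dynkin edges (a single edge where a_ij = a_ji = -1; a double or triple edge where a_ij * a_ji = 2 or 3), the diagram is a chain of 3 nodes with a fork of two nodes at one end (D_5). One simple-root ordering that puts it in standard form is (alpha_2, alpha_1, alpha_3, alpha_5, alpha_4). So the algebra is type D_5, i.e. so(10).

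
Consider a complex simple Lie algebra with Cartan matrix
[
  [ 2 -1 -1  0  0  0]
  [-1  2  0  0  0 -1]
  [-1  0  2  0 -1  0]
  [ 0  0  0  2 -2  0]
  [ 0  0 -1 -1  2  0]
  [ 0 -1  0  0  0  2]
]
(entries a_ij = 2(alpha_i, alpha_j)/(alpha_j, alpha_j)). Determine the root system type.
C_6

The matrix has rank 6 with 2's on the diagonal. Reading the off-diagonal entries as Dynkin edges (a single edge where a_ij = a_ji = -1; a double or triple edge where a_ij * a_ji = 2 or 3), the diagram is a chain of 6 nodes with a double edge at one end; the terminal node there is the unique long simple root (C_6). One simple-root ordering that puts it in standard form is (alpha_6, alpha_2, alpha_1, alpha_3, alpha_5, alpha_4). So the algebra is type C_6, i.e. sp(12).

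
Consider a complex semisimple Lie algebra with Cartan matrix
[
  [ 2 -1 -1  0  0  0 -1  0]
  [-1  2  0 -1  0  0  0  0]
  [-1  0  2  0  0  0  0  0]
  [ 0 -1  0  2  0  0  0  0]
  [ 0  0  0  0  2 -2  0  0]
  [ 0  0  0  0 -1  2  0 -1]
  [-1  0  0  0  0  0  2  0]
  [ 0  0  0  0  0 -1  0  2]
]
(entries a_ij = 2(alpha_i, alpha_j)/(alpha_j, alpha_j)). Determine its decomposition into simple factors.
C_3 + D_5

The diagram associated to this matrix has two connected components: the simple roots {alpha_5, alpha_6, alpha_8} form a chain of 3 nodes with a double edge at one end; the terminal node there is the unique long simple root (C_3), and {alpha_1, alpha_2, alpha_3, alpha_4, alpha_7} form a chain of 3 nodes with a fork of two nodes at one end (D_5). A semisimple Lie algebra decomposes uniquely as the direct sum of simple ideals, one per connected component of its Dynkin diagram, so g ≅ C_3 ⊕ D_5 (dimension 21 + 45 = 66).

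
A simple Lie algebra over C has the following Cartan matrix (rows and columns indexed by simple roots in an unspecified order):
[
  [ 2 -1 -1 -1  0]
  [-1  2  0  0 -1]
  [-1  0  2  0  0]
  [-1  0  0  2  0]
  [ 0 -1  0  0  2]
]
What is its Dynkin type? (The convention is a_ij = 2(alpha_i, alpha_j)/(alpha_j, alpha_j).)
The matrix has rank 5 with 2's on the diagonal. Reading the off-diagonal entries as Dynkin edges (a single edge where a_ij = a_ji = -1; a double or triple edge where a_ij * a_ji = 2 or 3), the diagram is a chain of 3 nodes with a fork of two nodes at one end (D_5). One simple-root ordering that puts it in standard form is (alpha_5, alpha_2, alpha_1, alpha_4, alpha_3). So the algebra is type D_5, i.e. so(10).

D_5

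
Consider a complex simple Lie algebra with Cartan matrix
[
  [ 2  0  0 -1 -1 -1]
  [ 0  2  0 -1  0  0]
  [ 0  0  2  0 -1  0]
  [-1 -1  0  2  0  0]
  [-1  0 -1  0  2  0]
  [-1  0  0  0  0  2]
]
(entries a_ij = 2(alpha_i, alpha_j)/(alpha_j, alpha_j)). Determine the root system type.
E_6

The matrix has rank 6 with 2's on the diagonal. Reading the off-diagonal entries as Dynkin edges (a single edge where a_ij = a_ji = -1; a double or triple edge where a_ij * a_ji = 2 or 3), the diagram is a chain of 5 nodes with one extra node attached to the third node from one end (E_6). One simple-root ordering that puts it in standard form is (alpha_2, alpha_6, alpha_4, alpha_1, alpha_5, alpha_3). So the algebra is type E_6.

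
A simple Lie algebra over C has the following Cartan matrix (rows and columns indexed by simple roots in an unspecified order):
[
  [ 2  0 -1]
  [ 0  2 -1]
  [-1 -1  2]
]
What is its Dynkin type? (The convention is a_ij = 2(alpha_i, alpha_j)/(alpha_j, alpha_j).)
A_3

The matrix has rank 3 with 2's on the diagonal. Reading the off-diagonal entries as Dynkin edges (a single edge where a_ij = a_ji = -1; a double or triple edge where a_ij * a_ji = 2 or 3), the diagram is a chain of 3 nodes with single edges (A_3). One simple-root ordering that puts it in standard form is (alpha_1, alpha_3, alpha_2). So the algebra is type A_3, i.e. sl(4).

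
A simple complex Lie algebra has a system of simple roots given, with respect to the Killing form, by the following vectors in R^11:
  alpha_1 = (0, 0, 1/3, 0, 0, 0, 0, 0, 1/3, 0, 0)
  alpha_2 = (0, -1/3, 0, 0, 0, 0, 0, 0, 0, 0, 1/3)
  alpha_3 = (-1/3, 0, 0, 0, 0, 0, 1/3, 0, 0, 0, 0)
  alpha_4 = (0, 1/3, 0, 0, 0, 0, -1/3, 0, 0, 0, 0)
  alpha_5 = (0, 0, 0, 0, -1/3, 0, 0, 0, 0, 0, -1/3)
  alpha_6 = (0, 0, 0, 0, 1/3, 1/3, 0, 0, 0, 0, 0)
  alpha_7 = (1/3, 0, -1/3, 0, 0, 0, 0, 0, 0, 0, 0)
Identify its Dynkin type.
A7

Compute the Cartan integers a_ij = 2(alpha_i, alpha_j)/(alpha_j, alpha_j); the resulting 7x7 Cartan matrix is
[[2, 0, 0, 0, 0, 0, -1], [0, 2, 0, -1, -1, 0, 0], [0, 0, 2, -1, 0, 0, -1], [0, -1, -1, 2, 0, 0, 0], [0, -1, 0, 0, 2, -1, 0], [0, 0, 0, 0, -1, 2, 0], [-1, 0, -1, 0, 0, 0, 2]].
All simple roots have the same length, so the diagram is simply laced. The associated Dynkin diagram is a chain of 7 nodes with single edges (A_7), so the type is A_7 (the algebra sl(8)).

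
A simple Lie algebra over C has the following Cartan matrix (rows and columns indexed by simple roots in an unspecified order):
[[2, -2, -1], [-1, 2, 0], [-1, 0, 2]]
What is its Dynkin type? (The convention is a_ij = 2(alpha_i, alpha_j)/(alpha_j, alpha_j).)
The matrix has rank 3 with 2's on the diagonal. Reading the off-diagonal entries as Dynkin edges (a single edge where a_ij = a_ji = -1; a double or triple edge where a_ij * a_ji = 2 or 3), the diagram is a chain of 3 nodes with a double edge at one end; the terminal node there is the unique short simple root (B_3). One simple-root ordering that puts it in standard form is (alpha_3, alpha_1, alpha_2). So the algebra is type B_3, i.e. so(7).

B_3 (so(7))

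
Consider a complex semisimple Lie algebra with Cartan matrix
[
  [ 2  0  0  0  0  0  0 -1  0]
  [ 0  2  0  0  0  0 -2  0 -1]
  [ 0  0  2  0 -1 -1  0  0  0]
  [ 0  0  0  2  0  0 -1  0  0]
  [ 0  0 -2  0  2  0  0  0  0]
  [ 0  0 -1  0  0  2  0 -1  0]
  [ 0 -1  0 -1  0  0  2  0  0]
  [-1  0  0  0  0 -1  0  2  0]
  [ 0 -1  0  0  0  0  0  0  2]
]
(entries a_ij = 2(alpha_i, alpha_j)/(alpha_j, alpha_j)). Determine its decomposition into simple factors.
The diagram associated to this matrix has two connected components: the simple roots {alpha_1, alpha_3, alpha_5, alpha_6, alpha_8} form a chain of 5 nodes with a double edge at one end; the terminal node there is the unique long simple root (C_5), and {alpha_2, alpha_4, alpha_7, alpha_9} form a chain of 4 nodes with a double edge between the middle two (F_4). A semisimple Lie algebra decomposes uniquely as the direct sum of simple ideals, one per connected component of its Dynkin diagram, so g ≅ C_5 ⊕ F_4 (dimension 55 + 52 = 107).

C_5 + F_4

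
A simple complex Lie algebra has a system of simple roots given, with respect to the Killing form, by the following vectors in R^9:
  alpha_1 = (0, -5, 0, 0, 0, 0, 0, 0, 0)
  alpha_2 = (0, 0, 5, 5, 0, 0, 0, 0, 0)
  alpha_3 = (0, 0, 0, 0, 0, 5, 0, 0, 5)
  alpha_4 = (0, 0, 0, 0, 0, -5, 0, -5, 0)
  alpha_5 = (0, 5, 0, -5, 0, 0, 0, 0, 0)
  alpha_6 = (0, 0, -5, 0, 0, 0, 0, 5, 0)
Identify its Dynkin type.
Compute the Cartan integers a_ij = 2(alpha_i, alpha_j)/(alpha_j, alpha_j); the resulting 6x6 Cartan matrix is
[[2, 0, 0, 0, -1, 0], [0, 2, 0, 0, -1, -1], [0, 0, 2, -1, 0, 0], [0, 0, -1, 2, 0, -1], [-2, -1, 0, 0, 2, 0], [0, -1, 0, -1, 0, 2]].
The roots have two lengths (squared-length ratio 2:1); the short ones are alpha_{1}. The associated Dynkin diagram is a chain of 6 nodes with a double edge at one end; the terminal node there is the unique short simple root (B_6), so the type is B_6 (the algebra so(13)).

B_6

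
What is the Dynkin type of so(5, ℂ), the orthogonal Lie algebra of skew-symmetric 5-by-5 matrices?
This is so(5) with 5 odd, which has dimension 5(5-1)/2 = 10 and rank (5-1)/2 = 2. In the classification of classical Lie algebras, the orthogonal algebra so(2n+1) in an odd number of variables has type B_n; here n = 2, so the Dynkin diagram is a chain of 2 nodes with a double edge at one end; the terminal node there is the unique short simple root (B_2). Hence the type is B_2.

B_2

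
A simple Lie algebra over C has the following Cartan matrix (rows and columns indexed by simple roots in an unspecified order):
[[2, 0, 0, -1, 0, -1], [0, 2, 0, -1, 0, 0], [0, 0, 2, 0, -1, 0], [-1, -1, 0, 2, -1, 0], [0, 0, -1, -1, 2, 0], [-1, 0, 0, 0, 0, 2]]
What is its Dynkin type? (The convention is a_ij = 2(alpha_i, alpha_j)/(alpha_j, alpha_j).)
E_6

The matrix has rank 6 with 2's on the diagonal. Reading the off-diagonal entries as Dynkin edges (a single edge where a_ij = a_ji = -1; a double or triple edge where a_ij * a_ji = 2 or 3), the diagram is a chain of 5 nodes with one extra node attached to the third node from one end (E_6). One simple-root ordering that puts it in standard form is (alpha_3, alpha_2, alpha_5, alpha_4, alpha_1, alpha_6). So the algebra is type E_6.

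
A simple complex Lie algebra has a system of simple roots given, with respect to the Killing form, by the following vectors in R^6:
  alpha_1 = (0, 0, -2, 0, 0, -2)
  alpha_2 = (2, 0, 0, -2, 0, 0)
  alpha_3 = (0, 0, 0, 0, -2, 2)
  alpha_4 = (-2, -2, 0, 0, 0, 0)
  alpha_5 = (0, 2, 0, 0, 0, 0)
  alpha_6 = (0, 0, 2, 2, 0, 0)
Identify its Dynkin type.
B_6 (so(13))

Compute the Cartan integers a_ij = 2(alpha_i, alpha_j)/(alpha_j, alpha_j); the resulting 6x6 Cartan matrix is
[[2, 0, -1, 0, 0, -1], [0, 2, 0, -1, 0, -1], [-1, 0, 2, 0, 0, 0], [0, -1, 0, 2, -2, 0], [0, 0, 0, -1, 2, 0], [-1, -1, 0, 0, 0, 2]].
The roots have two lengths (squared-length ratio 2:1); the short ones are alpha_{5}. The associated Dynkin diagram is a chain of 6 nodes with a double edge at one end; the terminal node there is the unique short simple root (B_6), so the type is B_6 (the algebra so(13)).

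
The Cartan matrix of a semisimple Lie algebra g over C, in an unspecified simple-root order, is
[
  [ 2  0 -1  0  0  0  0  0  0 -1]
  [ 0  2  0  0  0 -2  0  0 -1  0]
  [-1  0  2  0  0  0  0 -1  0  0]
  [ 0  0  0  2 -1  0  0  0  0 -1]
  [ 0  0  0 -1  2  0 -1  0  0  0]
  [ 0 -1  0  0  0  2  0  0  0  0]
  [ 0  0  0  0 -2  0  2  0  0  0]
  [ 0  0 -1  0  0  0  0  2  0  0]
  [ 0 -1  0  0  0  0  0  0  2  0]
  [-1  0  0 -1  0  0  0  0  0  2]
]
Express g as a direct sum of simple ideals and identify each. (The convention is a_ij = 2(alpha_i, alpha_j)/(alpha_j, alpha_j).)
The diagram associated to this matrix has two connected components: the simple roots {alpha_2, alpha_6, alpha_9} form a chain of 3 nodes with a double edge at one end; the terminal node there is the unique short simple root (B_3), and {alpha_1, alpha_3, alpha_4, alpha_5, alpha_7, alpha_8, alpha_10} form a chain of 7 nodes with a double edge at one end; the terminal node there is the unique long simple root (C_7). A semisimple Lie algebra decomposes uniquely as the direct sum of simple ideals, one per connected component of its Dynkin diagram, so g ≅ B_3 ⊕ C_7 (dimension 21 + 105 = 126).

type B_3 + type C_7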